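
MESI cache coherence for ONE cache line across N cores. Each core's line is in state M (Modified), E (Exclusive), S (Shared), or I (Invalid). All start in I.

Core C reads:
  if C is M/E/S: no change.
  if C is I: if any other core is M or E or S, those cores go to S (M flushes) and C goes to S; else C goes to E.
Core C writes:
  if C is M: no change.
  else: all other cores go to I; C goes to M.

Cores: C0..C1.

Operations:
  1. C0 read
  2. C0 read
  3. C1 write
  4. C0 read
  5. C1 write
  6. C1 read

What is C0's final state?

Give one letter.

Op 1: C0 read [C0 read from I: no other sharers -> C0=E (exclusive)] -> [E,I]
Op 2: C0 read [C0 read: already in E, no change] -> [E,I]
Op 3: C1 write [C1 write: invalidate ['C0=E'] -> C1=M] -> [I,M]
Op 4: C0 read [C0 read from I: others=['C1=M'] -> C0=S, others downsized to S] -> [S,S]
Op 5: C1 write [C1 write: invalidate ['C0=S'] -> C1=M] -> [I,M]
Op 6: C1 read [C1 read: already in M, no change] -> [I,M]

Answer: I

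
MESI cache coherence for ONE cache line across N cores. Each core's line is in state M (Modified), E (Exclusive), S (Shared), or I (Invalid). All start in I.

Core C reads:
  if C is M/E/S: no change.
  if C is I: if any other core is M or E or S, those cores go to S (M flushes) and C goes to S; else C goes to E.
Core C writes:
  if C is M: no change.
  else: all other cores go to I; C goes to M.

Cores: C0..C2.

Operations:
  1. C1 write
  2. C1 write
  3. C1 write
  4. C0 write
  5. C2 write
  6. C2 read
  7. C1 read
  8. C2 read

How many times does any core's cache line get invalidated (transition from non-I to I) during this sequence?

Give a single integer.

Op 1: C1 write [C1 write: invalidate none -> C1=M] -> [I,M,I] (invalidations this op: 0; running total: 0)
Op 2: C1 write [C1 write: already M (modified), no change] -> [I,M,I] (invalidations this op: 0; running total: 0)
Op 3: C1 write [C1 write: already M (modified), no change] -> [I,M,I] (invalidations this op: 0; running total: 0)
Op 4: C0 write [C0 write: invalidate ['C1=M'] -> C0=M] -> [M,I,I] (invalidations this op: 1; running total: 1)
Op 5: C2 write [C2 write: invalidate ['C0=M'] -> C2=M] -> [I,I,M] (invalidations this op: 1; running total: 2)
Op 6: C2 read [C2 read: already in M, no change] -> [I,I,M] (invalidations this op: 0; running total: 2)
Op 7: C1 read [C1 read from I: others=['C2=M'] -> C1=S, others downsized to S] -> [I,S,S] (invalidations this op: 0; running total: 2)
Op 8: C2 read [C2 read: already in S, no change] -> [I,S,S] (invalidations this op: 0; running total: 2)

Answer: 2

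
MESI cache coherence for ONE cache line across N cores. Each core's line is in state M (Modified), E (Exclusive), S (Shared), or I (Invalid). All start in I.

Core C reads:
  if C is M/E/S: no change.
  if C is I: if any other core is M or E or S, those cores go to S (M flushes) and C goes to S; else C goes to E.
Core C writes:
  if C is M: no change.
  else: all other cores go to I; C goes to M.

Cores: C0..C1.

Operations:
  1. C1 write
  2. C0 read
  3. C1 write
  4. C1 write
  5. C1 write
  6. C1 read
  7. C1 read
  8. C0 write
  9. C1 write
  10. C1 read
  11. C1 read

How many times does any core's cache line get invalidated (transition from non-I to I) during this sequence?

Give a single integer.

Answer: 3

Derivation:
Op 1: C1 write [C1 write: invalidate none -> C1=M] -> [I,M] (invalidations this op: 0; running total: 0)
Op 2: C0 read [C0 read from I: others=['C1=M'] -> C0=S, others downsized to S] -> [S,S] (invalidations this op: 0; running total: 0)
Op 3: C1 write [C1 write: invalidate ['C0=S'] -> C1=M] -> [I,M] (invalidations this op: 1; running total: 1)
Op 4: C1 write [C1 write: already M (modified), no change] -> [I,M] (invalidations this op: 0; running total: 1)
Op 5: C1 write [C1 write: already M (modified), no change] -> [I,M] (invalidations this op: 0; running total: 1)
Op 6: C1 read [C1 read: already in M, no change] -> [I,M] (invalidations this op: 0; running total: 1)
Op 7: C1 read [C1 read: already in M, no change] -> [I,M] (invalidations this op: 0; running total: 1)
Op 8: C0 write [C0 write: invalidate ['C1=M'] -> C0=M] -> [M,I] (invalidations this op: 1; running total: 2)
Op 9: C1 write [C1 write: invalidate ['C0=M'] -> C1=M] -> [I,M] (invalidations this op: 1; running total: 3)
Op 10: C1 read [C1 read: already in M, no change] -> [I,M] (invalidations this op: 0; running total: 3)
Op 11: C1 read [C1 read: already in M, no change] -> [I,M] (invalidations this op: 0; running total: 3)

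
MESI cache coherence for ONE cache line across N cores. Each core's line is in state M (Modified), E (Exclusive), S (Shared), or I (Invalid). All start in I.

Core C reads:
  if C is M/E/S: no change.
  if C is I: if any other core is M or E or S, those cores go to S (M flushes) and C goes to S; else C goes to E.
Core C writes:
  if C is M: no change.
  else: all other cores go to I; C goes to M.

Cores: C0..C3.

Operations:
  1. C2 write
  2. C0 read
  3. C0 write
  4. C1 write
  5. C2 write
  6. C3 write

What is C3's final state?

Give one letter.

Answer: M

Derivation:
Op 1: C2 write [C2 write: invalidate none -> C2=M] -> [I,I,M,I]
Op 2: C0 read [C0 read from I: others=['C2=M'] -> C0=S, others downsized to S] -> [S,I,S,I]
Op 3: C0 write [C0 write: invalidate ['C2=S'] -> C0=M] -> [M,I,I,I]
Op 4: C1 write [C1 write: invalidate ['C0=M'] -> C1=M] -> [I,M,I,I]
Op 5: C2 write [C2 write: invalidate ['C1=M'] -> C2=M] -> [I,I,M,I]
Op 6: C3 write [C3 write: invalidate ['C2=M'] -> C3=M] -> [I,I,I,M]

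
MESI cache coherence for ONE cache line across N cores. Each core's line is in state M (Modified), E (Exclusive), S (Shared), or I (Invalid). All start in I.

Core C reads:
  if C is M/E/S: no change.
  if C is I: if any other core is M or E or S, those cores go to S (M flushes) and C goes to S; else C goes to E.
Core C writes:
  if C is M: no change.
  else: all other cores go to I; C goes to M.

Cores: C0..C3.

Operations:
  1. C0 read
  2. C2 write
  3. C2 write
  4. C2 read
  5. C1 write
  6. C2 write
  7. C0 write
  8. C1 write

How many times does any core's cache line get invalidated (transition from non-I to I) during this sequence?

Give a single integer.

Op 1: C0 read [C0 read from I: no other sharers -> C0=E (exclusive)] -> [E,I,I,I] (invalidations this op: 0; running total: 0)
Op 2: C2 write [C2 write: invalidate ['C0=E'] -> C2=M] -> [I,I,M,I] (invalidations this op: 1; running total: 1)
Op 3: C2 write [C2 write: already M (modified), no change] -> [I,I,M,I] (invalidations this op: 0; running total: 1)
Op 4: C2 read [C2 read: already in M, no change] -> [I,I,M,I] (invalidations this op: 0; running total: 1)
Op 5: C1 write [C1 write: invalidate ['C2=M'] -> C1=M] -> [I,M,I,I] (invalidations this op: 1; running total: 2)
Op 6: C2 write [C2 write: invalidate ['C1=M'] -> C2=M] -> [I,I,M,I] (invalidations this op: 1; running total: 3)
Op 7: C0 write [C0 write: invalidate ['C2=M'] -> C0=M] -> [M,I,I,I] (invalidations this op: 1; running total: 4)
Op 8: C1 write [C1 write: invalidate ['C0=M'] -> C1=M] -> [I,M,I,I] (invalidations this op: 1; running total: 5)

Answer: 5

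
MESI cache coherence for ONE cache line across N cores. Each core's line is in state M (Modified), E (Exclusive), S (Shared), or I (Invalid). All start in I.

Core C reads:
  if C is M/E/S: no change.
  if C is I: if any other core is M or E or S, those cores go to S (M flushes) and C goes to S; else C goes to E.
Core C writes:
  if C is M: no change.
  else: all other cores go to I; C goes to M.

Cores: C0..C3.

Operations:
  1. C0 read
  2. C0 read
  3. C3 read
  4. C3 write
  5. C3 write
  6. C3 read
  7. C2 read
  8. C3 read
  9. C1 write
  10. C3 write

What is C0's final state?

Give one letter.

Answer: I

Derivation:
Op 1: C0 read [C0 read from I: no other sharers -> C0=E (exclusive)] -> [E,I,I,I]
Op 2: C0 read [C0 read: already in E, no change] -> [E,I,I,I]
Op 3: C3 read [C3 read from I: others=['C0=E'] -> C3=S, others downsized to S] -> [S,I,I,S]
Op 4: C3 write [C3 write: invalidate ['C0=S'] -> C3=M] -> [I,I,I,M]
Op 5: C3 write [C3 write: already M (modified), no change] -> [I,I,I,M]
Op 6: C3 read [C3 read: already in M, no change] -> [I,I,I,M]
Op 7: C2 read [C2 read from I: others=['C3=M'] -> C2=S, others downsized to S] -> [I,I,S,S]
Op 8: C3 read [C3 read: already in S, no change] -> [I,I,S,S]
Op 9: C1 write [C1 write: invalidate ['C2=S', 'C3=S'] -> C1=M] -> [I,M,I,I]
Op 10: C3 write [C3 write: invalidate ['C1=M'] -> C3=M] -> [I,I,I,M]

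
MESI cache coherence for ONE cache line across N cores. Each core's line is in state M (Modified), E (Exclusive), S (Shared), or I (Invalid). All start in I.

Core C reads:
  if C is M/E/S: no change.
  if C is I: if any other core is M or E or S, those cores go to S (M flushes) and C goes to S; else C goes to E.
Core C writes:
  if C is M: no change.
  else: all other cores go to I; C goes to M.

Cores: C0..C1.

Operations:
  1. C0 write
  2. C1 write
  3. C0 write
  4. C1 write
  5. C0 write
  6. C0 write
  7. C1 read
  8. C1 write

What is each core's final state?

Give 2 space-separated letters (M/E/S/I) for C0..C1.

Answer: I M

Derivation:
Op 1: C0 write [C0 write: invalidate none -> C0=M] -> [M,I]
Op 2: C1 write [C1 write: invalidate ['C0=M'] -> C1=M] -> [I,M]
Op 3: C0 write [C0 write: invalidate ['C1=M'] -> C0=M] -> [M,I]
Op 4: C1 write [C1 write: invalidate ['C0=M'] -> C1=M] -> [I,M]
Op 5: C0 write [C0 write: invalidate ['C1=M'] -> C0=M] -> [M,I]
Op 6: C0 write [C0 write: already M (modified), no change] -> [M,I]
Op 7: C1 read [C1 read from I: others=['C0=M'] -> C1=S, others downsized to S] -> [S,S]
Op 8: C1 write [C1 write: invalidate ['C0=S'] -> C1=M] -> [I,M]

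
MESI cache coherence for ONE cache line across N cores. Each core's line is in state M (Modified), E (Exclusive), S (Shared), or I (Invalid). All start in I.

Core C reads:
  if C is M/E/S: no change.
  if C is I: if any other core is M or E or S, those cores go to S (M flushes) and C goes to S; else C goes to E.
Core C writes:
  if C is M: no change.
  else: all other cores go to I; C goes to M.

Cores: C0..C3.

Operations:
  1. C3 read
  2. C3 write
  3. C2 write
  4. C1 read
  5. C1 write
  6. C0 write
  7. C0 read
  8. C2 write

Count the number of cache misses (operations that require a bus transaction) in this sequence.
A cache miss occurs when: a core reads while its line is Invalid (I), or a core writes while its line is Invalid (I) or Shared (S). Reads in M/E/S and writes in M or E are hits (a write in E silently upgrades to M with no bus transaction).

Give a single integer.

Answer: 6

Derivation:
Op 1: C3 read [C3 read from I: no other sharers -> C3=E (exclusive)] -> [I,I,I,E] [MISS #1: read from I]
Op 2: C3 write [C3 write: invalidate none -> C3=M] -> [I,I,I,M] [hit: write from E is a silent E->M upgrade, no bus transaction]
Op 3: C2 write [C2 write: invalidate ['C3=M'] -> C2=M] -> [I,I,M,I] [MISS #2: write from I]
Op 4: C1 read [C1 read from I: others=['C2=M'] -> C1=S, others downsized to S] -> [I,S,S,I] [MISS #3: read from I]
Op 5: C1 write [C1 write: invalidate ['C2=S'] -> C1=M] -> [I,M,I,I] [MISS #4: write from S]
Op 6: C0 write [C0 write: invalidate ['C1=M'] -> C0=M] -> [M,I,I,I] [MISS #5: write from I]
Op 7: C0 read [C0 read: already in M, no change] -> [M,I,I,I] [hit: read from M]
Op 8: C2 write [C2 write: invalidate ['C0=M'] -> C2=M] -> [I,I,M,I] [MISS #6: write from I]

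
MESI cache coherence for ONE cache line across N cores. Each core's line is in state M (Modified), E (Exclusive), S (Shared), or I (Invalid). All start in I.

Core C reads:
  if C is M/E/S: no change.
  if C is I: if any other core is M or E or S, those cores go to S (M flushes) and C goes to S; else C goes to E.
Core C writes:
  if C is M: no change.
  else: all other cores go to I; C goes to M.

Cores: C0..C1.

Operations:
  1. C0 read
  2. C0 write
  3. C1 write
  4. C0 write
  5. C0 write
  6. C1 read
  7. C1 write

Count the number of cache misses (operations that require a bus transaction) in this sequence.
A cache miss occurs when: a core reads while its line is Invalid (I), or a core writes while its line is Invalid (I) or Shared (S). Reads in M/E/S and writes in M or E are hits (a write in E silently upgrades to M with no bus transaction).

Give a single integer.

Op 1: C0 read [C0 read from I: no other sharers -> C0=E (exclusive)] -> [E,I] [MISS #1: read from I]
Op 2: C0 write [C0 write: invalidate none -> C0=M] -> [M,I] [hit: write from E is a silent E->M upgrade, no bus transaction]
Op 3: C1 write [C1 write: invalidate ['C0=M'] -> C1=M] -> [I,M] [MISS #2: write from I]
Op 4: C0 write [C0 write: invalidate ['C1=M'] -> C0=M] -> [M,I] [MISS #3: write from I]
Op 5: C0 write [C0 write: already M (modified), no change] -> [M,I] [hit: write from M]
Op 6: C1 read [C1 read from I: others=['C0=M'] -> C1=S, others downsized to S] -> [S,S] [MISS #4: read from I]
Op 7: C1 write [C1 write: invalidate ['C0=S'] -> C1=M] -> [I,M] [MISS #5: write from S]

Answer: 5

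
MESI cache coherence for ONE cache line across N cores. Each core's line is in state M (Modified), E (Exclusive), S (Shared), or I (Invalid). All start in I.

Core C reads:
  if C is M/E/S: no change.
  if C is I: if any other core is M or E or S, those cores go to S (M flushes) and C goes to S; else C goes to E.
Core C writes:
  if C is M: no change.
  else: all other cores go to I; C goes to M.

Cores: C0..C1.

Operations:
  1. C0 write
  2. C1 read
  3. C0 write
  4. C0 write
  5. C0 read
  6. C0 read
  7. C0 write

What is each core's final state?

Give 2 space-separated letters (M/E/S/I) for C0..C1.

Op 1: C0 write [C0 write: invalidate none -> C0=M] -> [M,I]
Op 2: C1 read [C1 read from I: others=['C0=M'] -> C1=S, others downsized to S] -> [S,S]
Op 3: C0 write [C0 write: invalidate ['C1=S'] -> C0=M] -> [M,I]
Op 4: C0 write [C0 write: already M (modified), no change] -> [M,I]
Op 5: C0 read [C0 read: already in M, no change] -> [M,I]
Op 6: C0 read [C0 read: already in M, no change] -> [M,I]
Op 7: C0 write [C0 write: already M (modified), no change] -> [M,I]

Answer: M I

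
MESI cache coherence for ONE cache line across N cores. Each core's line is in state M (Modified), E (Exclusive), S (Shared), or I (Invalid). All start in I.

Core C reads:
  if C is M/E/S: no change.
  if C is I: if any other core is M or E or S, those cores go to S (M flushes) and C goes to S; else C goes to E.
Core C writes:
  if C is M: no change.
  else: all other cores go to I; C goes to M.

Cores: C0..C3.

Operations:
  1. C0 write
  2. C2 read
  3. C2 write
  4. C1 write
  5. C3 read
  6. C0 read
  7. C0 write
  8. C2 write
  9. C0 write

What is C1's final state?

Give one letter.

Answer: I

Derivation:
Op 1: C0 write [C0 write: invalidate none -> C0=M] -> [M,I,I,I]
Op 2: C2 read [C2 read from I: others=['C0=M'] -> C2=S, others downsized to S] -> [S,I,S,I]
Op 3: C2 write [C2 write: invalidate ['C0=S'] -> C2=M] -> [I,I,M,I]
Op 4: C1 write [C1 write: invalidate ['C2=M'] -> C1=M] -> [I,M,I,I]
Op 5: C3 read [C3 read from I: others=['C1=M'] -> C3=S, others downsized to S] -> [I,S,I,S]
Op 6: C0 read [C0 read from I: others=['C1=S', 'C3=S'] -> C0=S, others downsized to S] -> [S,S,I,S]
Op 7: C0 write [C0 write: invalidate ['C1=S', 'C3=S'] -> C0=M] -> [M,I,I,I]
Op 8: C2 write [C2 write: invalidate ['C0=M'] -> C2=M] -> [I,I,M,I]
Op 9: C0 write [C0 write: invalidate ['C2=M'] -> C0=M] -> [M,I,I,I]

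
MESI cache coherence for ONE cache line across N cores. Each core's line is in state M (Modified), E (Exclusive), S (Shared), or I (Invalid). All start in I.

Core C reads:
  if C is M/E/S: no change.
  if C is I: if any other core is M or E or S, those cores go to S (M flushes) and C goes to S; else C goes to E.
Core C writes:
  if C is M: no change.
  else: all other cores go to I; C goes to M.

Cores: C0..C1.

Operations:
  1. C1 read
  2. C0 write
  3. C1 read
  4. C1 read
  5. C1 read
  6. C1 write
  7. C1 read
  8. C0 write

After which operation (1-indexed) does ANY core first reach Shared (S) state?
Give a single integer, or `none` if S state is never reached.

Answer: 3

Derivation:
Op 1: C1 read [C1 read from I: no other sharers -> C1=E (exclusive)] -> [I,E]
Op 2: C0 write [C0 write: invalidate ['C1=E'] -> C0=M] -> [M,I]
Op 3: C1 read [C1 read from I: others=['C0=M'] -> C1=S, others downsized to S] -> [S,S]
  -> First S state at op 3; remaining ops need not be traced.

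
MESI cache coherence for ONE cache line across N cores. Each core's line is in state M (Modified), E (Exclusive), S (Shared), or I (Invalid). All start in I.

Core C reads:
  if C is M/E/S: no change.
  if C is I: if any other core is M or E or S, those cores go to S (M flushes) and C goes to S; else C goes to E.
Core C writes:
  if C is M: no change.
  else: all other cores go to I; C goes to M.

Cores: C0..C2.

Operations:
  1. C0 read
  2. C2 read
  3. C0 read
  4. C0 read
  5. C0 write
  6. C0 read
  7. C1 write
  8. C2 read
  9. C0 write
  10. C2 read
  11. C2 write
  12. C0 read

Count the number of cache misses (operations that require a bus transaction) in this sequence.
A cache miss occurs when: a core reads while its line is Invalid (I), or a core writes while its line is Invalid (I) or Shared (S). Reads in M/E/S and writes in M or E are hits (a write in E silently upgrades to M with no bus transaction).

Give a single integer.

Answer: 9

Derivation:
Op 1: C0 read [C0 read from I: no other sharers -> C0=E (exclusive)] -> [E,I,I] [MISS #1: read from I]
Op 2: C2 read [C2 read from I: others=['C0=E'] -> C2=S, others downsized to S] -> [S,I,S] [MISS #2: read from I]
Op 3: C0 read [C0 read: already in S, no change] -> [S,I,S] [hit: read from S]
Op 4: C0 read [C0 read: already in S, no change] -> [S,I,S] [hit: read from S]
Op 5: C0 write [C0 write: invalidate ['C2=S'] -> C0=M] -> [M,I,I] [MISS #3: write from S]
Op 6: C0 read [C0 read: already in M, no change] -> [M,I,I] [hit: read from M]
Op 7: C1 write [C1 write: invalidate ['C0=M'] -> C1=M] -> [I,M,I] [MISS #4: write from I]
Op 8: C2 read [C2 read from I: others=['C1=M'] -> C2=S, others downsized to S] -> [I,S,S] [MISS #5: read from I]
Op 9: C0 write [C0 write: invalidate ['C1=S', 'C2=S'] -> C0=M] -> [M,I,I] [MISS #6: write from I]
Op 10: C2 read [C2 read from I: others=['C0=M'] -> C2=S, others downsized to S] -> [S,I,S] [MISS #7: read from I]
Op 11: C2 write [C2 write: invalidate ['C0=S'] -> C2=M] -> [I,I,M] [MISS #8: write from S]
Op 12: C0 read [C0 read from I: others=['C2=M'] -> C0=S, others downsized to S] -> [S,I,S] [MISS #9: read from I]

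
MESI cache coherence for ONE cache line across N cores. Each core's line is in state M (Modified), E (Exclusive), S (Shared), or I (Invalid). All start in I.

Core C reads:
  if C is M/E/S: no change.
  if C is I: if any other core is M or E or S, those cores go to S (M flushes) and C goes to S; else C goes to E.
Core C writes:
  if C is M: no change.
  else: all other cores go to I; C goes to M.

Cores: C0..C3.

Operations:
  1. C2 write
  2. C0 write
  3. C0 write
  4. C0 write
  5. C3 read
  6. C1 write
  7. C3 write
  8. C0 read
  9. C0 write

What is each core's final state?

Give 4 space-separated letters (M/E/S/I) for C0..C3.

Answer: M I I I

Derivation:
Op 1: C2 write [C2 write: invalidate none -> C2=M] -> [I,I,M,I]
Op 2: C0 write [C0 write: invalidate ['C2=M'] -> C0=M] -> [M,I,I,I]
Op 3: C0 write [C0 write: already M (modified), no change] -> [M,I,I,I]
Op 4: C0 write [C0 write: already M (modified), no change] -> [M,I,I,I]
Op 5: C3 read [C3 read from I: others=['C0=M'] -> C3=S, others downsized to S] -> [S,I,I,S]
Op 6: C1 write [C1 write: invalidate ['C0=S', 'C3=S'] -> C1=M] -> [I,M,I,I]
Op 7: C3 write [C3 write: invalidate ['C1=M'] -> C3=M] -> [I,I,I,M]
Op 8: C0 read [C0 read from I: others=['C3=M'] -> C0=S, others downsized to S] -> [S,I,I,S]
Op 9: C0 write [C0 write: invalidate ['C3=S'] -> C0=M] -> [M,I,I,I]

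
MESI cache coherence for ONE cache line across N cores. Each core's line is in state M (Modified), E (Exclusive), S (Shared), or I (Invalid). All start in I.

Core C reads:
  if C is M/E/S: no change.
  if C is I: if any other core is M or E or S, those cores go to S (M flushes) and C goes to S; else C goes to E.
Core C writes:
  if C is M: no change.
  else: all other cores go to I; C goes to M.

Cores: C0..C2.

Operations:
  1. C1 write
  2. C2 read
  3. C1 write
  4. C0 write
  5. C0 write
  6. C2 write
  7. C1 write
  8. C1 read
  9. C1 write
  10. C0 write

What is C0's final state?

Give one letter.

Op 1: C1 write [C1 write: invalidate none -> C1=M] -> [I,M,I]
Op 2: C2 read [C2 read from I: others=['C1=M'] -> C2=S, others downsized to S] -> [I,S,S]
Op 3: C1 write [C1 write: invalidate ['C2=S'] -> C1=M] -> [I,M,I]
Op 4: C0 write [C0 write: invalidate ['C1=M'] -> C0=M] -> [M,I,I]
Op 5: C0 write [C0 write: already M (modified), no change] -> [M,I,I]
Op 6: C2 write [C2 write: invalidate ['C0=M'] -> C2=M] -> [I,I,M]
Op 7: C1 write [C1 write: invalidate ['C2=M'] -> C1=M] -> [I,M,I]
Op 8: C1 read [C1 read: already in M, no change] -> [I,M,I]
Op 9: C1 write [C1 write: already M (modified), no change] -> [I,M,I]
Op 10: C0 write [C0 write: invalidate ['C1=M'] -> C0=M] -> [M,I,I]

Answer: M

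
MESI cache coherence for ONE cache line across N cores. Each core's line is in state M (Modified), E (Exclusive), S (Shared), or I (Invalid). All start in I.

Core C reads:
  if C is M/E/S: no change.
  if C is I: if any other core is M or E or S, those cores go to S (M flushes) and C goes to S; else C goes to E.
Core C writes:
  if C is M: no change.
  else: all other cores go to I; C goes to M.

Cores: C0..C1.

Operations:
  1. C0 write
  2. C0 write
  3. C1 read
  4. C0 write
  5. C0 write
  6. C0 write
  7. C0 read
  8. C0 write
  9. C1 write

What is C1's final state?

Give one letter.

Answer: M

Derivation:
Op 1: C0 write [C0 write: invalidate none -> C0=M] -> [M,I]
Op 2: C0 write [C0 write: already M (modified), no change] -> [M,I]
Op 3: C1 read [C1 read from I: others=['C0=M'] -> C1=S, others downsized to S] -> [S,S]
Op 4: C0 write [C0 write: invalidate ['C1=S'] -> C0=M] -> [M,I]
Op 5: C0 write [C0 write: already M (modified), no change] -> [M,I]
Op 6: C0 write [C0 write: already M (modified), no change] -> [M,I]
Op 7: C0 read [C0 read: already in M, no change] -> [M,I]
Op 8: C0 write [C0 write: already M (modified), no change] -> [M,I]
Op 9: C1 write [C1 write: invalidate ['C0=M'] -> C1=M] -> [I,M]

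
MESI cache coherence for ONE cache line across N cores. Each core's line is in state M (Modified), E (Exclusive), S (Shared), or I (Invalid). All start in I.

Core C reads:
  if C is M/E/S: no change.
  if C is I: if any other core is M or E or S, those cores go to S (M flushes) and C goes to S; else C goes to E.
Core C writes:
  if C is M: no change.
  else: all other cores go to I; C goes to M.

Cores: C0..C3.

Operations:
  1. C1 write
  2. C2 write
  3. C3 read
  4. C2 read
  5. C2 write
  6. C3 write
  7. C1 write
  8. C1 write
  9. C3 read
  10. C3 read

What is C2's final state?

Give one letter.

Answer: I

Derivation:
Op 1: C1 write [C1 write: invalidate none -> C1=M] -> [I,M,I,I]
Op 2: C2 write [C2 write: invalidate ['C1=M'] -> C2=M] -> [I,I,M,I]
Op 3: C3 read [C3 read from I: others=['C2=M'] -> C3=S, others downsized to S] -> [I,I,S,S]
Op 4: C2 read [C2 read: already in S, no change] -> [I,I,S,S]
Op 5: C2 write [C2 write: invalidate ['C3=S'] -> C2=M] -> [I,I,M,I]
Op 6: C3 write [C3 write: invalidate ['C2=M'] -> C3=M] -> [I,I,I,M]
Op 7: C1 write [C1 write: invalidate ['C3=M'] -> C1=M] -> [I,M,I,I]
Op 8: C1 write [C1 write: already M (modified), no change] -> [I,M,I,I]
Op 9: C3 read [C3 read from I: others=['C1=M'] -> C3=S, others downsized to S] -> [I,S,I,S]
Op 10: C3 read [C3 read: already in S, no change] -> [I,S,I,S]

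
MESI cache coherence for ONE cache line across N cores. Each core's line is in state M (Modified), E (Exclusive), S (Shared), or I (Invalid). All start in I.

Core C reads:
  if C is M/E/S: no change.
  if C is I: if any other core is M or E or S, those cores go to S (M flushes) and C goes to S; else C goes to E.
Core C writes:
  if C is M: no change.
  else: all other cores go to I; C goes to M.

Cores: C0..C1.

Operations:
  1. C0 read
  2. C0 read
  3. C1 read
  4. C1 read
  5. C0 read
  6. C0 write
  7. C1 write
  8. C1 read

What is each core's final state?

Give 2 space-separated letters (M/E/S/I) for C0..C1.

Answer: I M

Derivation:
Op 1: C0 read [C0 read from I: no other sharers -> C0=E (exclusive)] -> [E,I]
Op 2: C0 read [C0 read: already in E, no change] -> [E,I]
Op 3: C1 read [C1 read from I: others=['C0=E'] -> C1=S, others downsized to S] -> [S,S]
Op 4: C1 read [C1 read: already in S, no change] -> [S,S]
Op 5: C0 read [C0 read: already in S, no change] -> [S,S]
Op 6: C0 write [C0 write: invalidate ['C1=S'] -> C0=M] -> [M,I]
Op 7: C1 write [C1 write: invalidate ['C0=M'] -> C1=M] -> [I,M]
Op 8: C1 read [C1 read: already in M, no change] -> [I,M]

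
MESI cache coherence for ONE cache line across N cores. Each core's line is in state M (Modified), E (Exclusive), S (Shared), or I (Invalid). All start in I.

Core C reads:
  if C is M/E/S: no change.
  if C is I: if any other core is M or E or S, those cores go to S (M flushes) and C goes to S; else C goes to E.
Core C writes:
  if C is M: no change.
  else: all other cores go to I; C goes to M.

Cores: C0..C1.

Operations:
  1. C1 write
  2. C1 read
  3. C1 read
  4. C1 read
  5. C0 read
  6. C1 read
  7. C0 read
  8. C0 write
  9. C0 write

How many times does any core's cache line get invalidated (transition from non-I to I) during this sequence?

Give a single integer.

Op 1: C1 write [C1 write: invalidate none -> C1=M] -> [I,M] (invalidations this op: 0; running total: 0)
Op 2: C1 read [C1 read: already in M, no change] -> [I,M] (invalidations this op: 0; running total: 0)
Op 3: C1 read [C1 read: already in M, no change] -> [I,M] (invalidations this op: 0; running total: 0)
Op 4: C1 read [C1 read: already in M, no change] -> [I,M] (invalidations this op: 0; running total: 0)
Op 5: C0 read [C0 read from I: others=['C1=M'] -> C0=S, others downsized to S] -> [S,S] (invalidations this op: 0; running total: 0)
Op 6: C1 read [C1 read: already in S, no change] -> [S,S] (invalidations this op: 0; running total: 0)
Op 7: C0 read [C0 read: already in S, no change] -> [S,S] (invalidations this op: 0; running total: 0)
Op 8: C0 write [C0 write: invalidate ['C1=S'] -> C0=M] -> [M,I] (invalidations this op: 1; running total: 1)
Op 9: C0 write [C0 write: already M (modified), no change] -> [M,I] (invalidations this op: 0; running total: 1)

Answer: 1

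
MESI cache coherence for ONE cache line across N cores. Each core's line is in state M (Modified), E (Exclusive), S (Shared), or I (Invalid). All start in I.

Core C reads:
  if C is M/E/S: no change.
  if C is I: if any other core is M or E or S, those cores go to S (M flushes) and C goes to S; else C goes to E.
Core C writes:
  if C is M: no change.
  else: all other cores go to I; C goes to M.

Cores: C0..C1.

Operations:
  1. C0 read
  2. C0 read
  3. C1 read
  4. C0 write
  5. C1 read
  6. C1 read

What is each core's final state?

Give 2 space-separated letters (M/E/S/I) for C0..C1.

Op 1: C0 read [C0 read from I: no other sharers -> C0=E (exclusive)] -> [E,I]
Op 2: C0 read [C0 read: already in E, no change] -> [E,I]
Op 3: C1 read [C1 read from I: others=['C0=E'] -> C1=S, others downsized to S] -> [S,S]
Op 4: C0 write [C0 write: invalidate ['C1=S'] -> C0=M] -> [M,I]
Op 5: C1 read [C1 read from I: others=['C0=M'] -> C1=S, others downsized to S] -> [S,S]
Op 6: C1 read [C1 read: already in S, no change] -> [S,S]

Answer: S S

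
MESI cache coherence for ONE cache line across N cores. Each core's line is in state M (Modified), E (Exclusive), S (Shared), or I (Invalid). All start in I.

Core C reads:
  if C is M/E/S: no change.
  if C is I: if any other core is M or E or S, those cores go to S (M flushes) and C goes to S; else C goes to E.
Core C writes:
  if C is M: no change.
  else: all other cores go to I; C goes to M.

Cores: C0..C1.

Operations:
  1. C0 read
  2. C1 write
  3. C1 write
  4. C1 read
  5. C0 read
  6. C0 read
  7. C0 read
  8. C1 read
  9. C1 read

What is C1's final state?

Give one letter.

Answer: S

Derivation:
Op 1: C0 read [C0 read from I: no other sharers -> C0=E (exclusive)] -> [E,I]
Op 2: C1 write [C1 write: invalidate ['C0=E'] -> C1=M] -> [I,M]
Op 3: C1 write [C1 write: already M (modified), no change] -> [I,M]
Op 4: C1 read [C1 read: already in M, no change] -> [I,M]
Op 5: C0 read [C0 read from I: others=['C1=M'] -> C0=S, others downsized to S] -> [S,S]
Op 6: C0 read [C0 read: already in S, no change] -> [S,S]
Op 7: C0 read [C0 read: already in S, no change] -> [S,S]
Op 8: C1 read [C1 read: already in S, no change] -> [S,S]
Op 9: C1 read [C1 read: already in S, no change] -> [S,S]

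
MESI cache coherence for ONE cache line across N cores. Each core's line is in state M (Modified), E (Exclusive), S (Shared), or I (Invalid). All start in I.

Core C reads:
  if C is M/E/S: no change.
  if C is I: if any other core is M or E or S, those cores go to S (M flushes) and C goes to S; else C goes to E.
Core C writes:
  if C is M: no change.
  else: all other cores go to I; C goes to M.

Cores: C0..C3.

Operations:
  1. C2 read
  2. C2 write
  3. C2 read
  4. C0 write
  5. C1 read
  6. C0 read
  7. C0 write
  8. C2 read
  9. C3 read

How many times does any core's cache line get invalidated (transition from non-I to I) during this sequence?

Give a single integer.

Answer: 2

Derivation:
Op 1: C2 read [C2 read from I: no other sharers -> C2=E (exclusive)] -> [I,I,E,I] (invalidations this op: 0; running total: 0)
Op 2: C2 write [C2 write: invalidate none -> C2=M] -> [I,I,M,I] (invalidations this op: 0; running total: 0)
Op 3: C2 read [C2 read: already in M, no change] -> [I,I,M,I] (invalidations this op: 0; running total: 0)
Op 4: C0 write [C0 write: invalidate ['C2=M'] -> C0=M] -> [M,I,I,I] (invalidations this op: 1; running total: 1)
Op 5: C1 read [C1 read from I: others=['C0=M'] -> C1=S, others downsized to S] -> [S,S,I,I] (invalidations this op: 0; running total: 1)
Op 6: C0 read [C0 read: already in S, no change] -> [S,S,I,I] (invalidations this op: 0; running total: 1)
Op 7: C0 write [C0 write: invalidate ['C1=S'] -> C0=M] -> [M,I,I,I] (invalidations this op: 1; running total: 2)
Op 8: C2 read [C2 read from I: others=['C0=M'] -> C2=S, others downsized to S] -> [S,I,S,I] (invalidations this op: 0; running total: 2)
Op 9: C3 read [C3 read from I: others=['C0=S', 'C2=S'] -> C3=S, others downsized to S] -> [S,I,S,S] (invalidations this op: 0; running total: 2)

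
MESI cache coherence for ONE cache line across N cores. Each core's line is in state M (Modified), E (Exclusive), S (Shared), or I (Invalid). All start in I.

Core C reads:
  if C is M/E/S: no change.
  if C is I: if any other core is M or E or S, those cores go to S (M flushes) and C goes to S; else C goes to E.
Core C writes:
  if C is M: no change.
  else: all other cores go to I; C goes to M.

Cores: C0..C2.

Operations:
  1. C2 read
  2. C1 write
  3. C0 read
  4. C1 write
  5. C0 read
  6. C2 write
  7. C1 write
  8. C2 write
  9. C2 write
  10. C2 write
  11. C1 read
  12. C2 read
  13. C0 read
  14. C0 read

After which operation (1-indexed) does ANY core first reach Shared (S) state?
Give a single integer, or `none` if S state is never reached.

Op 1: C2 read [C2 read from I: no other sharers -> C2=E (exclusive)] -> [I,I,E]
Op 2: C1 write [C1 write: invalidate ['C2=E'] -> C1=M] -> [I,M,I]
Op 3: C0 read [C0 read from I: others=['C1=M'] -> C0=S, others downsized to S] -> [S,S,I]
  -> First S state at op 3; remaining ops need not be traced.

Answer: 3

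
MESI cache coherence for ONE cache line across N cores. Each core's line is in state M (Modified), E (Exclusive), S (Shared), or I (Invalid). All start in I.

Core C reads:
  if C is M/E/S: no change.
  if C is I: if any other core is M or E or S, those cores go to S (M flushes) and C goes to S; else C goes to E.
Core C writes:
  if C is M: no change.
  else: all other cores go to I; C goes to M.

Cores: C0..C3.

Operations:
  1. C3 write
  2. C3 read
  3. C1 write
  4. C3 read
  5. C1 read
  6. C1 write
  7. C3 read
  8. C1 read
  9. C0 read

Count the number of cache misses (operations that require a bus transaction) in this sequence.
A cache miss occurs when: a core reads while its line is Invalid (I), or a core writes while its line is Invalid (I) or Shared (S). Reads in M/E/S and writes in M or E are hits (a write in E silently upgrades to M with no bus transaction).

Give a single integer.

Answer: 6

Derivation:
Op 1: C3 write [C3 write: invalidate none -> C3=M] -> [I,I,I,M] [MISS #1: write from I]
Op 2: C3 read [C3 read: already in M, no change] -> [I,I,I,M] [hit: read from M]
Op 3: C1 write [C1 write: invalidate ['C3=M'] -> C1=M] -> [I,M,I,I] [MISS #2: write from I]
Op 4: C3 read [C3 read from I: others=['C1=M'] -> C3=S, others downsized to S] -> [I,S,I,S] [MISS #3: read from I]
Op 5: C1 read [C1 read: already in S, no change] -> [I,S,I,S] [hit: read from S]
Op 6: C1 write [C1 write: invalidate ['C3=S'] -> C1=M] -> [I,M,I,I] [MISS #4: write from S]
Op 7: C3 read [C3 read from I: others=['C1=M'] -> C3=S, others downsized to S] -> [I,S,I,S] [MISS #5: read from I]
Op 8: C1 read [C1 read: already in S, no change] -> [I,S,I,S] [hit: read from S]
Op 9: C0 read [C0 read from I: others=['C1=S', 'C3=S'] -> C0=S, others downsized to S] -> [S,S,I,S] [MISS #6: read from I]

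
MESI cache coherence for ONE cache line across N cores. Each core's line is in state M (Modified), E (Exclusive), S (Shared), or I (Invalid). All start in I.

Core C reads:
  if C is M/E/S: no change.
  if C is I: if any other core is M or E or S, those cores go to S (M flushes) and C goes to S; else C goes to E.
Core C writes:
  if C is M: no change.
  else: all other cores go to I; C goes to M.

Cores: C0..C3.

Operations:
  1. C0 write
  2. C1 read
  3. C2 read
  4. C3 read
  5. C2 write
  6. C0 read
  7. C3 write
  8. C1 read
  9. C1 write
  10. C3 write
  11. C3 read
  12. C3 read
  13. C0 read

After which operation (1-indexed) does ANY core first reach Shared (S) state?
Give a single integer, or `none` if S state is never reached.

Op 1: C0 write [C0 write: invalidate none -> C0=M] -> [M,I,I,I]
Op 2: C1 read [C1 read from I: others=['C0=M'] -> C1=S, others downsized to S] -> [S,S,I,I]
  -> First S state at op 2; remaining ops need not be traced.

Answer: 2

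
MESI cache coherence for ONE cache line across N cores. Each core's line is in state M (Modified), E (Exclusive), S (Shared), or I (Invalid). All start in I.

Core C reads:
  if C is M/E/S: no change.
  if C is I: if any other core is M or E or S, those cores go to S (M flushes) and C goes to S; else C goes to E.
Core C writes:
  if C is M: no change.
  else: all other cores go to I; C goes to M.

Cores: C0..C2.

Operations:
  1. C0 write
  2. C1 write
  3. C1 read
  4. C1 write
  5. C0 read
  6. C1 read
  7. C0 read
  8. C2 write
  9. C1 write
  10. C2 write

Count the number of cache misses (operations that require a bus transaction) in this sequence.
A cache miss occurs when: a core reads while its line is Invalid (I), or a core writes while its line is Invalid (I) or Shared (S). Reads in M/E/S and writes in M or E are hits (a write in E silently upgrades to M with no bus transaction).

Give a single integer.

Op 1: C0 write [C0 write: invalidate none -> C0=M] -> [M,I,I] [MISS #1: write from I]
Op 2: C1 write [C1 write: invalidate ['C0=M'] -> C1=M] -> [I,M,I] [MISS #2: write from I]
Op 3: C1 read [C1 read: already in M, no change] -> [I,M,I] [hit: read from M]
Op 4: C1 write [C1 write: already M (modified), no change] -> [I,M,I] [hit: write from M]
Op 5: C0 read [C0 read from I: others=['C1=M'] -> C0=S, others downsized to S] -> [S,S,I] [MISS #3: read from I]
Op 6: C1 read [C1 read: already in S, no change] -> [S,S,I] [hit: read from S]
Op 7: C0 read [C0 read: already in S, no change] -> [S,S,I] [hit: read from S]
Op 8: C2 write [C2 write: invalidate ['C0=S', 'C1=S'] -> C2=M] -> [I,I,M] [MISS #4: write from I]
Op 9: C1 write [C1 write: invalidate ['C2=M'] -> C1=M] -> [I,M,I] [MISS #5: write from I]
Op 10: C2 write [C2 write: invalidate ['C1=M'] -> C2=M] -> [I,I,M] [MISS #6: write from I]

Answer: 6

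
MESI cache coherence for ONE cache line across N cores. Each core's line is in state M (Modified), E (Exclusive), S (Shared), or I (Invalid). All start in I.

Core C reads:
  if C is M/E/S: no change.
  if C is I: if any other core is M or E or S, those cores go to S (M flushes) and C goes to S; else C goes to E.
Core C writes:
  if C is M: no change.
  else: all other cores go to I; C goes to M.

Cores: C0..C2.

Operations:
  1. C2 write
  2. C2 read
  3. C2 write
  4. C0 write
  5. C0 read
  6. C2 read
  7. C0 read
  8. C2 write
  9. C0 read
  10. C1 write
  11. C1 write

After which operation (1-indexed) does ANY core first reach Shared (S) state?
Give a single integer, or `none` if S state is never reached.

Answer: 6

Derivation:
Op 1: C2 write [C2 write: invalidate none -> C2=M] -> [I,I,M]
Op 2: C2 read [C2 read: already in M, no change] -> [I,I,M]
Op 3: C2 write [C2 write: already M (modified), no change] -> [I,I,M]
Op 4: C0 write [C0 write: invalidate ['C2=M'] -> C0=M] -> [M,I,I]
Op 5: C0 read [C0 read: already in M, no change] -> [M,I,I]
Op 6: C2 read [C2 read from I: others=['C0=M'] -> C2=S, others downsized to S] -> [S,I,S]
  -> First S state at op 6; remaining ops need not be traced.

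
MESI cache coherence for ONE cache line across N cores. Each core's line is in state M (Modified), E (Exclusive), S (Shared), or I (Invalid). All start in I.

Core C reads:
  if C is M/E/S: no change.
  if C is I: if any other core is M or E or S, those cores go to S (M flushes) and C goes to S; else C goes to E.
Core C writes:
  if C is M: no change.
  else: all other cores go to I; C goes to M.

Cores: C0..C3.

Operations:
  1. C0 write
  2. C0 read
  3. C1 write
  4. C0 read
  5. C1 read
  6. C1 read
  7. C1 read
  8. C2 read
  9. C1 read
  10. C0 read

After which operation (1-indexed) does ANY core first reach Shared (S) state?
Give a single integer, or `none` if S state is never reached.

Answer: 4

Derivation:
Op 1: C0 write [C0 write: invalidate none -> C0=M] -> [M,I,I,I]
Op 2: C0 read [C0 read: already in M, no change] -> [M,I,I,I]
Op 3: C1 write [C1 write: invalidate ['C0=M'] -> C1=M] -> [I,M,I,I]
Op 4: C0 read [C0 read from I: others=['C1=M'] -> C0=S, others downsized to S] -> [S,S,I,I]
  -> First S state at op 4; remaining ops need not be traced.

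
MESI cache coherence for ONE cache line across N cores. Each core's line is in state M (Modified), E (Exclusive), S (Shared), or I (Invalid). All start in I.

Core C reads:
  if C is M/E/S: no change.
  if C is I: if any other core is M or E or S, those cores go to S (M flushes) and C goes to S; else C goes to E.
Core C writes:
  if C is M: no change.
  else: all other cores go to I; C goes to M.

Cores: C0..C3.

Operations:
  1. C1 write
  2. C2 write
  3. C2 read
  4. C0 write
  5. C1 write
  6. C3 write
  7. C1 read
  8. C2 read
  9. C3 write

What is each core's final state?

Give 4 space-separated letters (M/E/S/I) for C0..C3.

Answer: I I I M

Derivation:
Op 1: C1 write [C1 write: invalidate none -> C1=M] -> [I,M,I,I]
Op 2: C2 write [C2 write: invalidate ['C1=M'] -> C2=M] -> [I,I,M,I]
Op 3: C2 read [C2 read: already in M, no change] -> [I,I,M,I]
Op 4: C0 write [C0 write: invalidate ['C2=M'] -> C0=M] -> [M,I,I,I]
Op 5: C1 write [C1 write: invalidate ['C0=M'] -> C1=M] -> [I,M,I,I]
Op 6: C3 write [C3 write: invalidate ['C1=M'] -> C3=M] -> [I,I,I,M]
Op 7: C1 read [C1 read from I: others=['C3=M'] -> C1=S, others downsized to S] -> [I,S,I,S]
Op 8: C2 read [C2 read from I: others=['C1=S', 'C3=S'] -> C2=S, others downsized to S] -> [I,S,S,S]
Op 9: C3 write [C3 write: invalidate ['C1=S', 'C2=S'] -> C3=M] -> [I,I,I,M]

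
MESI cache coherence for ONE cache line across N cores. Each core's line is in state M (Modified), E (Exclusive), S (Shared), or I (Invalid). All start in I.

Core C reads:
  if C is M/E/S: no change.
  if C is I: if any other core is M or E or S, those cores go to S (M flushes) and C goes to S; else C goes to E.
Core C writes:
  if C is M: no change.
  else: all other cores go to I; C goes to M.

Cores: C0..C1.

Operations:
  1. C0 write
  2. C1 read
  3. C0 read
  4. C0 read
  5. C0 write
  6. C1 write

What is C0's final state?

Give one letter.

Op 1: C0 write [C0 write: invalidate none -> C0=M] -> [M,I]
Op 2: C1 read [C1 read from I: others=['C0=M'] -> C1=S, others downsized to S] -> [S,S]
Op 3: C0 read [C0 read: already in S, no change] -> [S,S]
Op 4: C0 read [C0 read: already in S, no change] -> [S,S]
Op 5: C0 write [C0 write: invalidate ['C1=S'] -> C0=M] -> [M,I]
Op 6: C1 write [C1 write: invalidate ['C0=M'] -> C1=M] -> [I,M]

Answer: I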